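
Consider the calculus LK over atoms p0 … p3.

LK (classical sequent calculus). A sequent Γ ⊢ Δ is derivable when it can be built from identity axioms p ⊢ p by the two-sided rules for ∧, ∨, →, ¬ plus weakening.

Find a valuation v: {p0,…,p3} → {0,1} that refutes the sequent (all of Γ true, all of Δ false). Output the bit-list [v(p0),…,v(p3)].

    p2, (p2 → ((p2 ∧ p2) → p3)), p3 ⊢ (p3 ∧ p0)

Truth-table refutation:
  v=0000: Γ:[p2=F, (p2 → ((p2 ∧ p2) → p3))=T, p3=F] Δ:[(p3 ∧ p0)=F] refutes=False
  v=0001: Γ:[p2=F, (p2 → ((p2 ∧ p2) → p3))=T, p3=T] Δ:[(p3 ∧ p0)=F] refutes=False
  v=0010: Γ:[p2=T, (p2 → ((p2 ∧ p2) → p3))=F, p3=F] Δ:[(p3 ∧ p0)=F] refutes=False
  v=0011: Γ:[p2=T, (p2 → ((p2 ∧ p2) → p3))=T, p3=T] Δ:[(p3 ∧ p0)=F] refutes=True  ← countermodel

Result: [0, 0, 1, 1]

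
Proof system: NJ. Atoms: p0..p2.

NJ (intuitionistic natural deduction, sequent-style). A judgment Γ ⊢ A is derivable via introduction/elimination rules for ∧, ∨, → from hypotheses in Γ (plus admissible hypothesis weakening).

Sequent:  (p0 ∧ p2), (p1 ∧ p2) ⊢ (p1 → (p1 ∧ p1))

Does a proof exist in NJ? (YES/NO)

Derivation trace:
[→I] (p0 ∧ p2), (p1 ∧ p2) ⊢ (p1 → (p1 ∧ p1))
  [Wk] p1, (p0 ∧ p2), (p1 ∧ p2) ⊢ (p1 ∧ p1)
    [Wk] p1, (p0 ∧ p2) ⊢ (p1 ∧ p1)
      [∧I] p1 ⊢ (p1 ∧ p1)
        [Ax] p1 ⊢ p1
        [Ax] p1 ⊢ p1

Result: YES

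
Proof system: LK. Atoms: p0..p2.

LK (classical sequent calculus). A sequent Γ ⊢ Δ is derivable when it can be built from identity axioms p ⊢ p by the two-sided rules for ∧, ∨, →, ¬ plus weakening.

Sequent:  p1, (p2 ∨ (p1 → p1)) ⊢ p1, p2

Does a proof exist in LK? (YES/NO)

Derivation (root first):
[∨L] p1, (p2 ∨ (p1 → p1)) ⊢ p1, p2
  [Ax] p2 ⊢ p2
  [→L] p1, (p1 → p1) ⊢ p1
    [Ax] p1 ⊢ p1
    [Ax] p1 ⊢ p1

Result: YES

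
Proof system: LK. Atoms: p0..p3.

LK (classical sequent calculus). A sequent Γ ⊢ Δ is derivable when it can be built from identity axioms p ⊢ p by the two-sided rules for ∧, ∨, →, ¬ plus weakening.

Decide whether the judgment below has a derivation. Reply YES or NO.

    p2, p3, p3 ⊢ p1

Enumerate valuations to refute Γ ⊢ Δ:
  v=0000: Γ:[p2=F, p3=F, p3=F] Δ:[p1=F] refutes=False
  v=0001: Γ:[p2=F, p3=T, p3=T] Δ:[p1=F] refutes=False
  v=0010: Γ:[p2=T, p3=F, p3=F] Δ:[p1=F] refutes=False
  v=0011: Γ:[p2=T, p3=T, p3=T] Δ:[p1=F] refutes=True  ← countermodel

Result: NO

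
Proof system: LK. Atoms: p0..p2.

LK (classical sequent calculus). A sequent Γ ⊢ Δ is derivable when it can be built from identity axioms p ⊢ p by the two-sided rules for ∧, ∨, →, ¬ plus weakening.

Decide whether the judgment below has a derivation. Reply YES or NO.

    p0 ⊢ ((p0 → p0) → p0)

Derivation trace:
[→R] p0 ⊢ ((p0 → p0) → p0)
  [→L] p0, (p0 → p0) ⊢ p0
    [Ax] p0 ⊢ p0
    [Ax] p0 ⊢ p0

Result: YES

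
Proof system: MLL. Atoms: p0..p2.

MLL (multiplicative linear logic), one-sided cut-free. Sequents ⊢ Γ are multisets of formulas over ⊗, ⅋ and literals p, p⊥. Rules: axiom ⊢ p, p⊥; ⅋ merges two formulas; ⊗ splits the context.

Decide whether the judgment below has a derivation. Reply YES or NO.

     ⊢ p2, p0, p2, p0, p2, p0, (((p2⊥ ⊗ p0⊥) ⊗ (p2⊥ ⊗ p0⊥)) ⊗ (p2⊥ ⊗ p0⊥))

Proof tree:
[⊗]  ⊢ p2, p0, p2, p0, p2, p0, (((p2⊥ ⊗ p0⊥) ⊗ (p2⊥ ⊗ p0⊥)) ⊗ (p2⊥ ⊗ p0⊥))
  [⊗]  ⊢ p2, p0, p2, p0, ((p2⊥ ⊗ p0⊥) ⊗ (p2⊥ ⊗ p0⊥))
    [⊗]  ⊢ p2, p0, (p2⊥ ⊗ p0⊥)
      [Ax]  ⊢ p2, p2⊥
      [Ax]  ⊢ p0, p0⊥
    [⊗]  ⊢ p2, p0, (p2⊥ ⊗ p0⊥)
      [Ax]  ⊢ p2, p2⊥
      [Ax]  ⊢ p0, p0⊥
  [⊗]  ⊢ p2, p0, (p2⊥ ⊗ p0⊥)
    [Ax]  ⊢ p2, p2⊥
    [Ax]  ⊢ p0, p0⊥

Result: YES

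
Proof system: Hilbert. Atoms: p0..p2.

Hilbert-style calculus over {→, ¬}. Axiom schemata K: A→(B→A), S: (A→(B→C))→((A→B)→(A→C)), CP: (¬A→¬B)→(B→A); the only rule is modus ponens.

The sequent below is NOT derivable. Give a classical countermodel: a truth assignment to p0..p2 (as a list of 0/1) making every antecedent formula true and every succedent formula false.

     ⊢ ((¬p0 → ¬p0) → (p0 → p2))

Search for a countermodel by truth-table:
  v=000: Γ:[] Δ:[((¬p0 → ¬p0) → (p0 → p2))=T] refutes=False
  v=001: Γ:[] Δ:[((¬p0 → ¬p0) → (p0 → p2))=T] refutes=False
  v=010: Γ:[] Δ:[((¬p0 → ¬p0) → (p0 → p2))=T] refutes=False
  v=011: Γ:[] Δ:[((¬p0 → ¬p0) → (p0 → p2))=T] refutes=False
  v=100: Γ:[] Δ:[((¬p0 → ¬p0) → (p0 → p2))=F] refutes=True  ← countermodel

Result: [1, 0, 0]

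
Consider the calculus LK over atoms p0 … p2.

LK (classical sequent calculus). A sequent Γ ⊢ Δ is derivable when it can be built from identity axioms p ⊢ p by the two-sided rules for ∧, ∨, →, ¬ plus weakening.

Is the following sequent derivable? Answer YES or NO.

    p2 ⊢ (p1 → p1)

Proof tree:
[→R] p2 ⊢ (p1 → p1)
  [WL] p1, p2 ⊢ p1
    [Ax] p1 ⊢ p1

Result: YES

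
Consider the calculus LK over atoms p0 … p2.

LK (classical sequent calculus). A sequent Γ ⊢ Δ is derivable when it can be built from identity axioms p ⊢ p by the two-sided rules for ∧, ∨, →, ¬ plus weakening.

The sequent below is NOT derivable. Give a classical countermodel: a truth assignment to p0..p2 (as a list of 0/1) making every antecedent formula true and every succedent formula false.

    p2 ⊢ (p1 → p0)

Truth-table refutation:
  v=000: Γ:[p2=F] Δ:[(p1 → p0)=T] refutes=False
  v=001: Γ:[p2=T] Δ:[(p1 → p0)=T] refutes=False
  v=010: Γ:[p2=F] Δ:[(p1 → p0)=F] refutes=False
  v=011: Γ:[p2=T] Δ:[(p1 → p0)=F] refutes=True  ← countermodel

Result: [0, 1, 1]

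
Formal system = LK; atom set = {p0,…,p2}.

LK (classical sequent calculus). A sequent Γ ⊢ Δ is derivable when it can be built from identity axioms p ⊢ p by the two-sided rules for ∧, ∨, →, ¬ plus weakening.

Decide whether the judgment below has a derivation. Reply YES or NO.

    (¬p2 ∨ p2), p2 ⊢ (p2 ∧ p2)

Derivation trace:
[∧R] (¬p2 ∨ p2), p2 ⊢ (p2 ∧ p2)
  [∨L] p2, (¬p2 ∨ p2) ⊢ p2
    [¬L] p2, ¬p2 ⊢ 
      [Ax] p2 ⊢ p2
    [Ax] p2 ⊢ p2
  [Ax] p2 ⊢ p2

Result: YES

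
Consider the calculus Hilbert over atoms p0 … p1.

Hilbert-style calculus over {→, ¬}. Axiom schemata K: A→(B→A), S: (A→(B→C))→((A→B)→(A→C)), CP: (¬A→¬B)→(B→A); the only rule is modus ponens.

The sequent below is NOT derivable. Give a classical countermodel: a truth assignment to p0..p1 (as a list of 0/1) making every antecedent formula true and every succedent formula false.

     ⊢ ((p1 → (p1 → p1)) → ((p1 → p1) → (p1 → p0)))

Enumerate valuations to refute Γ ⊢ Δ:
  v=00: Γ:[] Δ:[((p1 → (p1 → p1)) → ((p1 → p1) → (p1 → p0)))=T] refutes=False
  v=01: Γ:[] Δ:[((p1 → (p1 → p1)) → ((p1 → p1) → (p1 → p0)))=F] refutes=True  ← countermodel

Result: [0, 1]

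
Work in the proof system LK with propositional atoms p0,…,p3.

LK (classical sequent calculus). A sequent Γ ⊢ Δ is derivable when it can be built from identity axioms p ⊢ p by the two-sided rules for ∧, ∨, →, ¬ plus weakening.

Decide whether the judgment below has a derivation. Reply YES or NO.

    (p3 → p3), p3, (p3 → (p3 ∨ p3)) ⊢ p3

Derivation (root first):
[→L] (p3 → p3), p3, (p3 → (p3 ∨ p3)) ⊢ p3
  [→L] p3, (p3 → p3) ⊢ p3
    [Ax] p3 ⊢ p3
    [Ax] p3 ⊢ p3
  [∨L] (p3 ∨ p3) ⊢ p3
    [Ax] p3 ⊢ p3
    [Ax] p3 ⊢ p3

Result: YES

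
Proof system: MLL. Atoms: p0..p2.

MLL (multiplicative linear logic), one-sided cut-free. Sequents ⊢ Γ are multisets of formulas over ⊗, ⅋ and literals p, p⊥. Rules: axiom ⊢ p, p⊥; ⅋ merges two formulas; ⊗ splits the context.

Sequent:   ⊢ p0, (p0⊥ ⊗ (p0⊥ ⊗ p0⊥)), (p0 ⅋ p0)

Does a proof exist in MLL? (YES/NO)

Derivation trace:
[⅋]  ⊢ p0, (p0⊥ ⊗ (p0⊥ ⊗ p0⊥)), (p0 ⅋ p0)
  [⊗]  ⊢ p0, p0, p0, (p0⊥ ⊗ (p0⊥ ⊗ p0⊥))
    [Ax]  ⊢ p0, p0⊥
    [⊗]  ⊢ p0, p0, (p0⊥ ⊗ p0⊥)
      [Ax]  ⊢ p0, p0⊥
      [Ax]  ⊢ p0, p0⊥

Result: YES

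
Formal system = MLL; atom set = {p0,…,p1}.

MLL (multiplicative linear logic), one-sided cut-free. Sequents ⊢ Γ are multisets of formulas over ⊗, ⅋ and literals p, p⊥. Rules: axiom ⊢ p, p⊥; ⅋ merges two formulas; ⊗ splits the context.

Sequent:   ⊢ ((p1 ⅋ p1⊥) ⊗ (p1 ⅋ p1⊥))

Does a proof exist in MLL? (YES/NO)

Derivation trace:
[⊗]  ⊢ ((p1 ⅋ p1⊥) ⊗ (p1 ⅋ p1⊥))
  [⅋]  ⊢ (p1 ⅋ p1⊥)
    [Ax]  ⊢ p1, p1⊥
  [⅋]  ⊢ (p1 ⅋ p1⊥)
    [Ax]  ⊢ p1, p1⊥

Result: YES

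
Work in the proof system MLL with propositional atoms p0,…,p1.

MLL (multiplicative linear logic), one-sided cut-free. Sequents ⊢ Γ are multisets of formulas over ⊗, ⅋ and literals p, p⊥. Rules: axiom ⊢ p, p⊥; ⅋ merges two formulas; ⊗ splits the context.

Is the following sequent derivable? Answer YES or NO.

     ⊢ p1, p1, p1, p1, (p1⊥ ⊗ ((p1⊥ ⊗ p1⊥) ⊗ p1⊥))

Derivation trace:
[⊗]  ⊢ p1, p1, p1, p1, (p1⊥ ⊗ ((p1⊥ ⊗ p1⊥) ⊗ p1⊥))
  [Ax]  ⊢ p1, p1⊥
  [⊗]  ⊢ p1, p1, p1, ((p1⊥ ⊗ p1⊥) ⊗ p1⊥)
    [⊗]  ⊢ p1, p1, (p1⊥ ⊗ p1⊥)
      [Ax]  ⊢ p1, p1⊥
      [Ax]  ⊢ p1, p1⊥
    [Ax]  ⊢ p1, p1⊥

Result: YES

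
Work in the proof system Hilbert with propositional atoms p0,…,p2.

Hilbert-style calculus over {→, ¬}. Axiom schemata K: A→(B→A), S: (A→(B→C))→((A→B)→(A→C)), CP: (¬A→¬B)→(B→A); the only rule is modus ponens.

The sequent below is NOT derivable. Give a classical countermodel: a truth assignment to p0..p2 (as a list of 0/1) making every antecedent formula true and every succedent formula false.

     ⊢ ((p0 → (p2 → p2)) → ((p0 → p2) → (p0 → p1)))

Enumerate valuations to refute Γ ⊢ Δ:
  v=000: Γ:[] Δ:[((p0 → (p2 → p2)) → ((p0 → p2) → (p0 → p1)))=T] refutes=False
  v=001: Γ:[] Δ:[((p0 → (p2 → p2)) → ((p0 → p2) → (p0 → p1)))=T] refutes=False
  v=010: Γ:[] Δ:[((p0 → (p2 → p2)) → ((p0 → p2) → (p0 → p1)))=T] refutes=False
  v=011: Γ:[] Δ:[((p0 → (p2 → p2)) → ((p0 → p2) → (p0 → p1)))=T] refutes=False
  v=100: Γ:[] Δ:[((p0 → (p2 → p2)) → ((p0 → p2) → (p0 → p1)))=T] refutes=False
  v=101: Γ:[] Δ:[((p0 → (p2 → p2)) → ((p0 → p2) → (p0 → p1)))=F] refutes=True  ← countermodel

Result: [1, 0, 1]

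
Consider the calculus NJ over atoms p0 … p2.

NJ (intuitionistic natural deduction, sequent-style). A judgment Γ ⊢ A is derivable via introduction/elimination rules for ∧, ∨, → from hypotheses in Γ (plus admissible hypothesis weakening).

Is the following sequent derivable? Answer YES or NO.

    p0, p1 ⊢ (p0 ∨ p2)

Derivation (root first):
[∨I₁] p0, p1 ⊢ (p0 ∨ p2)
  [Wk] p0, p1 ⊢ p0
    [Ax] p0 ⊢ p0

Result: YES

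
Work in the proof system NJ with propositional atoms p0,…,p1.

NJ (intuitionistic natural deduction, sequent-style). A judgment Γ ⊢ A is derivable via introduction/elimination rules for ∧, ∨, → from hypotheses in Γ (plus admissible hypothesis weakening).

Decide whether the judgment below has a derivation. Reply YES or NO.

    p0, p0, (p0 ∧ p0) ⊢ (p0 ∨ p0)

Proof tree:
[Wk] p0, p0, (p0 ∧ p0) ⊢ (p0 ∨ p0)
  [∨I₁] p0, p0 ⊢ (p0 ∨ p0)
    [Wk] p0, p0 ⊢ p0
      [Ax] p0 ⊢ p0

Result: YES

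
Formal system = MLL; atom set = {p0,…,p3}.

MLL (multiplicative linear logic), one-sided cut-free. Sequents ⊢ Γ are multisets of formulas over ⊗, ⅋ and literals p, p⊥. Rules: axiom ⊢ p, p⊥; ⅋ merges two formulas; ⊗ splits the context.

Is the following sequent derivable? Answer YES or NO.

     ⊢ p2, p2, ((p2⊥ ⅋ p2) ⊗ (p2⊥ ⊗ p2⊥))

Derivation (root first):
[⊗]  ⊢ p2, p2, ((p2⊥ ⅋ p2) ⊗ (p2⊥ ⊗ p2⊥))
  [⅋]  ⊢ (p2⊥ ⅋ p2)
    [Ax]  ⊢ p2, p2⊥
  [⊗]  ⊢ p2, p2, (p2⊥ ⊗ p2⊥)
    [Ax]  ⊢ p2, p2⊥
    [Ax]  ⊢ p2, p2⊥

Result: YES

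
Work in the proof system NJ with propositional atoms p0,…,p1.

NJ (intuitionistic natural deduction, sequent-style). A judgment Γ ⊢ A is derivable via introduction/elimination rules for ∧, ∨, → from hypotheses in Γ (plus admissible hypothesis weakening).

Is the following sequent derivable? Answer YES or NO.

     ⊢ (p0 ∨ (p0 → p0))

Derivation trace:
[∨I₂]  ⊢ (p0 ∨ (p0 → p0))
  [→I]  ⊢ (p0 → p0)
    [Ax] p0 ⊢ p0

Result: YES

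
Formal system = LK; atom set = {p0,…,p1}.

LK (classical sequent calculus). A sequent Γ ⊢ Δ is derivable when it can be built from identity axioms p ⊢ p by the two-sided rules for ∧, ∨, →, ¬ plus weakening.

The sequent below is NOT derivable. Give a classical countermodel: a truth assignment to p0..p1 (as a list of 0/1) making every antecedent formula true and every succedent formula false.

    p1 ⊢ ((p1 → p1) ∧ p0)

Truth-table refutation:
  v=00: Γ:[p1=F] Δ:[((p1 → p1) ∧ p0)=F] refutes=False
  v=01: Γ:[p1=T] Δ:[((p1 → p1) ∧ p0)=F] refutes=True  ← countermodel

Result: [0, 1]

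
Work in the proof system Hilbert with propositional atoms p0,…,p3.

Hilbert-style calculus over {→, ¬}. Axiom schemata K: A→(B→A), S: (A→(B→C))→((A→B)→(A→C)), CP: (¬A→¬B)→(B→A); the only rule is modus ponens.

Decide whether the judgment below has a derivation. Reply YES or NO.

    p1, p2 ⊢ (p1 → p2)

Derivation trace:
[MP] p1, p2 ⊢ (p1 → p2)
  [K]  ⊢ (p2 → (p1 → p2))
  [MP] p1, p2 ⊢ p2
    [MP] p2 ⊢ (p1 → p2)
      [K]  ⊢ (p2 → (p1 → p2))
      [Hyp] p2 ⊢ p2
    [Hyp] p1 ⊢ p1

Result: YES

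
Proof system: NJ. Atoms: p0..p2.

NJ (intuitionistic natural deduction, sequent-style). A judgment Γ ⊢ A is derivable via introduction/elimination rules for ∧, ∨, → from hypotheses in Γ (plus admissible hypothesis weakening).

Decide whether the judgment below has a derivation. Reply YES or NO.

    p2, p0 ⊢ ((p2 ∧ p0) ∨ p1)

Proof tree:
[∨I₁] p2, p0 ⊢ ((p2 ∧ p0) ∨ p1)
  [∧I] p2, p0 ⊢ (p2 ∧ p0)
    [Ax] p2 ⊢ p2
    [Ax] p0 ⊢ p0

Result: YES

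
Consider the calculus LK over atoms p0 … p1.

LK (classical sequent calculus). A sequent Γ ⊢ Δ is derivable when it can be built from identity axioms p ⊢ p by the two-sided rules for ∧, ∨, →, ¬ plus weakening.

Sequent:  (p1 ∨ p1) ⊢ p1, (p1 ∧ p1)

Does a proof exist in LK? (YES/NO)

Proof tree:
[∨L] (p1 ∨ p1) ⊢ p1, (p1 ∧ p1)
  [∧R] p1 ⊢ (p1 ∧ p1)
    [Ax] p1 ⊢ p1
    [Ax] p1 ⊢ p1
  [Ax] p1 ⊢ p1

Result: YES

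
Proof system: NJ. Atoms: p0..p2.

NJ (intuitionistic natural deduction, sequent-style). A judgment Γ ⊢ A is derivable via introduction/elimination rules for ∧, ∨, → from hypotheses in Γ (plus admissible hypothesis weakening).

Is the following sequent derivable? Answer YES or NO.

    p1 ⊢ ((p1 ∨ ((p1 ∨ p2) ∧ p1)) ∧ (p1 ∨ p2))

Derivation (root first):
[∧I] p1 ⊢ ((p1 ∨ ((p1 ∨ p2) ∧ p1)) ∧ (p1 ∨ p2))
  [∨I₂] p1 ⊢ (p1 ∨ ((p1 ∨ p2) ∧ p1))
    [∧I] p1 ⊢ ((p1 ∨ p2) ∧ p1)
      [∨I₁] p1 ⊢ (p1 ∨ p2)
        [Ax] p1 ⊢ p1
      [Ax] p1 ⊢ p1
  [∨I₁] p1 ⊢ (p1 ∨ p2)
    [Ax] p1 ⊢ p1

Result: YES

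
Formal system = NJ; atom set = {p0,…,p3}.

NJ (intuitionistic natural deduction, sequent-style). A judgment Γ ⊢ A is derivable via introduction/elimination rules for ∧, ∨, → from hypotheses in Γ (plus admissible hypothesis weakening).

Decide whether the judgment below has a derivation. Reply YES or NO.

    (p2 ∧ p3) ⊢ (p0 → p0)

Proof tree:
[Wk] (p2 ∧ p3) ⊢ (p0 → p0)
  [→I]  ⊢ (p0 → p0)
    [Ax] p0 ⊢ p0

Result: YES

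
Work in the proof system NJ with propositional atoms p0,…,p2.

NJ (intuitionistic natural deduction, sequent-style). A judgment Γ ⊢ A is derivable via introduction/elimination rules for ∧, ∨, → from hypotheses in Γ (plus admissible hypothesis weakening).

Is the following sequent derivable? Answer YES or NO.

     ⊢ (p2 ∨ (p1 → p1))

Proof tree:
[∨I₂]  ⊢ (p2 ∨ (p1 → p1))
  [→I]  ⊢ (p1 → p1)
    [Ax] p1 ⊢ p1

Result: YES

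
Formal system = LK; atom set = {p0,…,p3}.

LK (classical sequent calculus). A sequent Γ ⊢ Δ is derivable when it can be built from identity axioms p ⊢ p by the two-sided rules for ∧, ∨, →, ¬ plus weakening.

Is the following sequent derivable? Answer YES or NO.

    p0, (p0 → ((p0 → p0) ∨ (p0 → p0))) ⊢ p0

Proof tree:
[→L] p0, (p0 → ((p0 → p0) ∨ (p0 → p0))) ⊢ p0
  [Ax] p0 ⊢ p0
  [∨L] p0, ((p0 → p0) ∨ (p0 → p0)) ⊢ p0
    [→L] p0, (p0 → p0) ⊢ p0
      [Ax] p0 ⊢ p0
      [Ax] p0 ⊢ p0
    [→L] p0, (p0 → p0) ⊢ p0
      [Ax] p0 ⊢ p0
      [Ax] p0 ⊢ p0

Result: YES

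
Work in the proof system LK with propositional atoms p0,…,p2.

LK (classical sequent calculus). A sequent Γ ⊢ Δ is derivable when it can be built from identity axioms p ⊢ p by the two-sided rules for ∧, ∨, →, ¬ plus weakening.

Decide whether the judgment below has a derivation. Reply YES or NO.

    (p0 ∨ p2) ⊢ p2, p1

Search for a countermodel by truth-table:
  v=000: Γ:[(p0 ∨ p2)=F] Δ:[p2=F, p1=F] refutes=False
  v=001: Γ:[(p0 ∨ p2)=T] Δ:[p2=T, p1=F] refutes=False
  v=010: Γ:[(p0 ∨ p2)=F] Δ:[p2=F, p1=T] refutes=False
  v=011: Γ:[(p0 ∨ p2)=T] Δ:[p2=T, p1=T] refutes=False
  v=100: Γ:[(p0 ∨ p2)=T] Δ:[p2=F, p1=F] refutes=True  ← countermodel

Result: NO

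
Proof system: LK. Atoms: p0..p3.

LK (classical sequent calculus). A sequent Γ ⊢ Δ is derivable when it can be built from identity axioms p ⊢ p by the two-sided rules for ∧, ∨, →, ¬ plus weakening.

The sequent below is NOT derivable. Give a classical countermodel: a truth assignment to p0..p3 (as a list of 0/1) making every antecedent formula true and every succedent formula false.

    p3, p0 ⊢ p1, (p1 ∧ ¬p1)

Truth-table refutation:
  v=0000: Γ:[p3=F, p0=F] Δ:[p1=F, (p1 ∧ ¬p1)=F] refutes=False
  v=0001: Γ:[p3=T, p0=F] Δ:[p1=F, (p1 ∧ ¬p1)=F] refutes=False
  v=0010: Γ:[p3=F, p0=F] Δ:[p1=F, (p1 ∧ ¬p1)=F] refutes=False
  v=0011: Γ:[p3=T, p0=F] Δ:[p1=F, (p1 ∧ ¬p1)=F] refutes=False
  v=0100: Γ:[p3=F, p0=F] Δ:[p1=T, (p1 ∧ ¬p1)=F] refutes=False
  v=0101: Γ:[p3=T, p0=F] Δ:[p1=T, (p1 ∧ ¬p1)=F] refutes=False
  v=0110: Γ:[p3=F, p0=F] Δ:[p1=T, (p1 ∧ ¬p1)=F] refutes=False
  v=0111: Γ:[p3=T, p0=F] Δ:[p1=T, (p1 ∧ ¬p1)=F] refutes=False
  v=1000: Γ:[p3=F, p0=T] Δ:[p1=F, (p1 ∧ ¬p1)=F] refutes=False
  v=1001: Γ:[p3=T, p0=T] Δ:[p1=F, (p1 ∧ ¬p1)=F] refutes=True  ← countermodel

Result: [1, 0, 0, 1]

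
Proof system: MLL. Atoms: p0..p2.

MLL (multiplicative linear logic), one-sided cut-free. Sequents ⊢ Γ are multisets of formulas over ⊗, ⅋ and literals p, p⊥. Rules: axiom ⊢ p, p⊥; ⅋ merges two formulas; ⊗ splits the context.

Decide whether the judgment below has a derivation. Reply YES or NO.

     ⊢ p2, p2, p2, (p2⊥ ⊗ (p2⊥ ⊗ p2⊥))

Proof tree:
[⊗]  ⊢ p2, p2, p2, (p2⊥ ⊗ (p2⊥ ⊗ p2⊥))
  [Ax]  ⊢ p2, p2⊥
  [⊗]  ⊢ p2, p2, (p2⊥ ⊗ p2⊥)
    [Ax]  ⊢ p2, p2⊥
    [Ax]  ⊢ p2, p2⊥

Result: YES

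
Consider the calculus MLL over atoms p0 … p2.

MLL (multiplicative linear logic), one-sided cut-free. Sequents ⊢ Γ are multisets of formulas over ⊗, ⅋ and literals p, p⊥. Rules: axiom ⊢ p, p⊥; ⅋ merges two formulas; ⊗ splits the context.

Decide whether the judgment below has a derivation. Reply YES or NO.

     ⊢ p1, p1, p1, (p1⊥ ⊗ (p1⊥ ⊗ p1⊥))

Derivation trace:
[⊗]  ⊢ p1, p1, p1, (p1⊥ ⊗ (p1⊥ ⊗ p1⊥))
  [Ax]  ⊢ p1, p1⊥
  [⊗]  ⊢ p1, p1, (p1⊥ ⊗ p1⊥)
    [Ax]  ⊢ p1, p1⊥
    [Ax]  ⊢ p1, p1⊥

Result: YES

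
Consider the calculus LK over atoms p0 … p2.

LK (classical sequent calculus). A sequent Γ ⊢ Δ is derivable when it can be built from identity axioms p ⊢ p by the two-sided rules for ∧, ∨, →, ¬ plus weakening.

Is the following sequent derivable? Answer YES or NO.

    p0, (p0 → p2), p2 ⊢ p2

Proof tree:
[WL] p0, (p0 → p2), p2 ⊢ p2
  [→L] p0, (p0 → p2) ⊢ p2
    [Ax] p0 ⊢ p0
    [Ax] p2 ⊢ p2

Result: YES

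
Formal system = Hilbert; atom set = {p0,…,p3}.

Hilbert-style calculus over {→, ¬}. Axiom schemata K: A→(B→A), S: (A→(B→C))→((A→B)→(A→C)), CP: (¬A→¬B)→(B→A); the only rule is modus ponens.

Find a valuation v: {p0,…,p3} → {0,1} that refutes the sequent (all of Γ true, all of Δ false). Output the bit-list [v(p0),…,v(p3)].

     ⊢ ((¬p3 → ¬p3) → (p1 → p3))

Truth-table refutation:
  v=0000: Γ:[] Δ:[((¬p3 → ¬p3) → (p1 → p3))=T] refutes=False
  v=0001: Γ:[] Δ:[((¬p3 → ¬p3) → (p1 → p3))=T] refutes=False
  v=0010: Γ:[] Δ:[((¬p3 → ¬p3) → (p1 → p3))=T] refutes=False
  v=0011: Γ:[] Δ:[((¬p3 → ¬p3) → (p1 → p3))=T] refutes=False
  v=0100: Γ:[] Δ:[((¬p3 → ¬p3) → (p1 → p3))=F] refutes=True  ← countermodel

Result: [0, 1, 0, 0]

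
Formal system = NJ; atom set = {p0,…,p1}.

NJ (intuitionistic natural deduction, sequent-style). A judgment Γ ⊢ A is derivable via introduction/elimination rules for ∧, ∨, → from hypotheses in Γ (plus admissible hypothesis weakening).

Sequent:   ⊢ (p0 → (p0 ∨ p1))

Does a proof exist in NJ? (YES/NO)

Proof tree:
[→I]  ⊢ (p0 → (p0 ∨ p1))
  [∨I₁] p0 ⊢ (p0 ∨ p1)
    [Ax] p0 ⊢ p0

Result: YES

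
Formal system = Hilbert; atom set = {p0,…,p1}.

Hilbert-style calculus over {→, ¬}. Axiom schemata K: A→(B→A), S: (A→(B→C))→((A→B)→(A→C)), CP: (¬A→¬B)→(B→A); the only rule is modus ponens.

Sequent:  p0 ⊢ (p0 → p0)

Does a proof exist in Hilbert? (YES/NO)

Derivation trace:
[MP] p0 ⊢ (p0 → p0)
  [K]  ⊢ (p0 → (p0 → p0))
  [MP] p0 ⊢ p0
    [MP] p0 ⊢ (p0 → p0)
      [K]  ⊢ (p0 → (p0 → p0))
      [Hyp] p0 ⊢ p0
    [Hyp] p0 ⊢ p0

Result: YES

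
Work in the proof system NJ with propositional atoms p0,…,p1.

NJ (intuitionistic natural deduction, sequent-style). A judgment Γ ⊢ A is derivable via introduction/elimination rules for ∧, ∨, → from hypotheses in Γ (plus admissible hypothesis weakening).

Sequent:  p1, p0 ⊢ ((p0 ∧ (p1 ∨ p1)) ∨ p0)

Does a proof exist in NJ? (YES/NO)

Proof tree:
[∨I₁] p1, p0 ⊢ ((p0 ∧ (p1 ∨ p1)) ∨ p0)
  [∧I] p1, p0 ⊢ (p0 ∧ (p1 ∨ p1))
    [Ax] p0 ⊢ p0
    [∨I₂] p1 ⊢ (p1 ∨ p1)
      [Ax] p1 ⊢ p1

Result: YES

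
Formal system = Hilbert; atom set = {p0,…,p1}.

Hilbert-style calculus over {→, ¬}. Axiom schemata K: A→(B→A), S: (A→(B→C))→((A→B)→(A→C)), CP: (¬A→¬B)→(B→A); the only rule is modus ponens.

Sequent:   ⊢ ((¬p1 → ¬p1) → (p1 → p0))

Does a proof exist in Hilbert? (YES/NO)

Search for a countermodel by truth-table:
  v=00: Γ:[] Δ:[((¬p1 → ¬p1) → (p1 → p0))=T] refutes=False
  v=01: Γ:[] Δ:[((¬p1 → ¬p1) → (p1 → p0))=F] refutes=True  ← countermodel

Result: NO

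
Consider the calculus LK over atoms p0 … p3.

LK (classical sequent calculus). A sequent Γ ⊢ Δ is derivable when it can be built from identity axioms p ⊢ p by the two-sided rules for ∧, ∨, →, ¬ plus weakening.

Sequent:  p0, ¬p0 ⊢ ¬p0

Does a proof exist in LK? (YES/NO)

Proof tree:
[¬R] p0, ¬p0 ⊢ ¬p0
  [¬L] p0, p0, ¬p0 ⊢ 
    [WL] p0, p0 ⊢ p0
      [Ax] p0 ⊢ p0

Result: YES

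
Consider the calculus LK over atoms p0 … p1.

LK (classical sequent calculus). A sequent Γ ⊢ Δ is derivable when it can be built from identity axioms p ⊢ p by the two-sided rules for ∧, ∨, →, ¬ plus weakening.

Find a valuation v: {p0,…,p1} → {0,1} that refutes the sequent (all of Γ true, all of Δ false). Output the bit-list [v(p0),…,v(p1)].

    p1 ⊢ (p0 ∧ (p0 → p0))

Truth-table refutation:
  v=00: Γ:[p1=F] Δ:[(p0 ∧ (p0 → p0))=F] refutes=False
  v=01: Γ:[p1=T] Δ:[(p0 ∧ (p0 → p0))=F] refutes=True  ← countermodel

Result: [0, 1]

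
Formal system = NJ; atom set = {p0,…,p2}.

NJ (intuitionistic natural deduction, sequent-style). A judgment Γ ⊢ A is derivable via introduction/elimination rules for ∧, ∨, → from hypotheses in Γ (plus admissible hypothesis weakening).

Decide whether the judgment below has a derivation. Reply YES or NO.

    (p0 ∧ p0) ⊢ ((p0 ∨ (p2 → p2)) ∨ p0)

Proof tree:
[∨I₁] (p0 ∧ p0) ⊢ ((p0 ∨ (p2 → p2)) ∨ p0)
  [∨I₂] (p0 ∧ p0) ⊢ (p0 ∨ (p2 → p2))
    [Wk] (p0 ∧ p0) ⊢ (p2 → p2)
      [→I]  ⊢ (p2 → p2)
        [Ax] p2 ⊢ p2

Result: YES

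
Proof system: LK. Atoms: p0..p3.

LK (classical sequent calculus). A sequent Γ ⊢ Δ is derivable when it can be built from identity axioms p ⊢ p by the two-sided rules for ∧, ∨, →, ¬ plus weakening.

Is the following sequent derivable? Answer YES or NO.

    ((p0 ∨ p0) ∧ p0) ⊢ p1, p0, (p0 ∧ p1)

Derivation (root first):
[∧L] ((p0 ∨ p0) ∧ p0) ⊢ p1, p0, (p0 ∧ p1)
  [∧R] (p0 ∨ p0), p0 ⊢ p1, p0, (p0 ∧ p1)
    [∨L] (p0 ∨ p0) ⊢ p1, p0
      [WR] p0 ⊢ p0, p1
        [Ax] p0 ⊢ p0
      [WR] p0 ⊢ p0, p1
        [Ax] p0 ⊢ p0
    [WR] p0 ⊢ p0, p1, p1
      [WR] p0 ⊢ p0, p1
        [Ax] p0 ⊢ p0

Result: YES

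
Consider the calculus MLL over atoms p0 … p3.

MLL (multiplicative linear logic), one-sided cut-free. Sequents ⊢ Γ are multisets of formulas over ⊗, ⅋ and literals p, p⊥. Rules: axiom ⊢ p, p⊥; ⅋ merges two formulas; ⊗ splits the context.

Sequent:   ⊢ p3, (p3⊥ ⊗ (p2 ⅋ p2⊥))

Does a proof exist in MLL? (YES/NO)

Proof tree:
[⊗]  ⊢ p3, (p3⊥ ⊗ (p2 ⅋ p2⊥))
  [Ax]  ⊢ p3, p3⊥
  [⅋]  ⊢ (p2 ⅋ p2⊥)
    [Ax]  ⊢ p2, p2⊥

Result: YES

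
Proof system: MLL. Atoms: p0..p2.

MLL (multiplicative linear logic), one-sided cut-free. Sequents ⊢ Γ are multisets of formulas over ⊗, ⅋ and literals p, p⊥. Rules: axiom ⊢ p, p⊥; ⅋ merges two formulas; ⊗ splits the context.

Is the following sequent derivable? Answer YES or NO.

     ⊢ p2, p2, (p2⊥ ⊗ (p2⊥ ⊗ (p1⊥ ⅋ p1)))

Proof tree:
[⊗]  ⊢ p2, p2, (p2⊥ ⊗ (p2⊥ ⊗ (p1⊥ ⅋ p1)))
  [Ax]  ⊢ p2, p2⊥
  [⊗]  ⊢ p2, (p2⊥ ⊗ (p1⊥ ⅋ p1))
    [Ax]  ⊢ p2, p2⊥
    [⅋]  ⊢ (p1⊥ ⅋ p1)
      [Ax]  ⊢ p1, p1⊥

Result: YES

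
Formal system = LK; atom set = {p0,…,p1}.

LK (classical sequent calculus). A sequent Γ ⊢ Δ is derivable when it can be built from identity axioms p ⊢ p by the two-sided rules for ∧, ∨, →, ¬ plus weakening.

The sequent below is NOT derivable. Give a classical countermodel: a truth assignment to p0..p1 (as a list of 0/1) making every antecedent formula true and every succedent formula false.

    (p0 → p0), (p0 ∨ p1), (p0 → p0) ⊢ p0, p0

Enumerate valuations to refute Γ ⊢ Δ:
  v=00: Γ:[(p0 → p0)=T, (p0 ∨ p1)=F, (p0 → p0)=T] Δ:[p0=F, p0=F] refutes=False
  v=01: Γ:[(p0 → p0)=T, (p0 ∨ p1)=T, (p0 → p0)=T] Δ:[p0=F, p0=F] refutes=True  ← countermodel

Result: [0, 1]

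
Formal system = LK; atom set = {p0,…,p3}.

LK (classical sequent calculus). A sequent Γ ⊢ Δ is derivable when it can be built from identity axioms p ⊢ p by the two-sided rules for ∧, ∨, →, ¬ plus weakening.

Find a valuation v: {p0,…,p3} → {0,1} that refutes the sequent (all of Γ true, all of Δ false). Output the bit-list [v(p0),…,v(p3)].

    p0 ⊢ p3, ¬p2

Truth-table refutation:
  v=0000: Γ:[p0=F] Δ:[p3=F, ¬p2=T] refutes=False
  v=0001: Γ:[p0=F] Δ:[p3=T, ¬p2=T] refutes=False
  v=0010: Γ:[p0=F] Δ:[p3=F, ¬p2=F] refutes=False
  v=0011: Γ:[p0=F] Δ:[p3=T, ¬p2=F] refutes=False
  v=0100: Γ:[p0=F] Δ:[p3=F, ¬p2=T] refutes=False
  v=0101: Γ:[p0=F] Δ:[p3=T, ¬p2=T] refutes=False
  v=0110: Γ:[p0=F] Δ:[p3=F, ¬p2=F] refutes=False
  v=0111: Γ:[p0=F] Δ:[p3=T, ¬p2=F] refutes=False
  v=1000: Γ:[p0=T] Δ:[p3=F, ¬p2=T] refutes=False
  v=1001: Γ:[p0=T] Δ:[p3=T, ¬p2=T] refutes=False
  v=1010: Γ:[p0=T] Δ:[p3=F, ¬p2=F] refutes=True  ← countermodel

Result: [1, 0, 1, 0]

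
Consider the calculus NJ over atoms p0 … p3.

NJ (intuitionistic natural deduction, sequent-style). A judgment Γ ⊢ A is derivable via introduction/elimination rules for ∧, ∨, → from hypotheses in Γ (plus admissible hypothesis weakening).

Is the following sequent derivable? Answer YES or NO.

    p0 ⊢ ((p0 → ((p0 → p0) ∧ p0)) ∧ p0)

Derivation (root first):
[∧I] p0 ⊢ ((p0 → ((p0 → p0) ∧ p0)) ∧ p0)
  [→I]  ⊢ (p0 → ((p0 → p0) ∧ p0))
    [∧I] p0 ⊢ ((p0 → p0) ∧ p0)
      [→I]  ⊢ (p0 → p0)
        [Ax] p0 ⊢ p0
      [Ax] p0 ⊢ p0
  [Ax] p0 ⊢ p0

Result: YES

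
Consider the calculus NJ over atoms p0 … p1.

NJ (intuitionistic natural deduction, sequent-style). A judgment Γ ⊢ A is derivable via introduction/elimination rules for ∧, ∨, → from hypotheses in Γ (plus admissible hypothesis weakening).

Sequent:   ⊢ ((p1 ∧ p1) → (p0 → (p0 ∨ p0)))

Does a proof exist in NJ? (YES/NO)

Derivation trace:
[→I]  ⊢ ((p1 ∧ p1) → (p0 → (p0 ∨ p0)))
  [→I] (p1 ∧ p1) ⊢ (p0 → (p0 ∨ p0))
    [∨I₁] p0, (p1 ∧ p1) ⊢ (p0 ∨ p0)
      [Wk] p0, (p1 ∧ p1) ⊢ p0
        [Ax] p0 ⊢ p0

Result: YES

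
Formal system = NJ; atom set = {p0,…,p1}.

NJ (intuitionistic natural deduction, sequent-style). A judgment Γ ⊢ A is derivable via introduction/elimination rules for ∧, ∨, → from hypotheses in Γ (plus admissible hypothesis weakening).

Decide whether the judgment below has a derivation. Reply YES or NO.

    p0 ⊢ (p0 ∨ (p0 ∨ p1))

Derivation (root first):
[∨I₂] p0 ⊢ (p0 ∨ (p0 ∨ p1))
  [∨I₁] p0 ⊢ (p0 ∨ p1)
    [Ax] p0 ⊢ p0

Result: YES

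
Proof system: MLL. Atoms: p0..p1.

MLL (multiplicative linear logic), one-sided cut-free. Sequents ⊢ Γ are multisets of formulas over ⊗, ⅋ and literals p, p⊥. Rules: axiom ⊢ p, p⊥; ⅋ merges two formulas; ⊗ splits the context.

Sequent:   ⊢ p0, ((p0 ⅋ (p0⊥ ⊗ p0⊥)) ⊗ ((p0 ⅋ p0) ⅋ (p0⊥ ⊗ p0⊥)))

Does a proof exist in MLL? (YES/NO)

Derivation (root first):
[⊗]  ⊢ p0, ((p0 ⅋ (p0⊥ ⊗ p0⊥)) ⊗ ((p0 ⅋ p0) ⅋ (p0⊥ ⊗ p0⊥)))
  [⅋]  ⊢ p0, (p0 ⅋ (p0⊥ ⊗ p0⊥))
    [⊗]  ⊢ p0, p0, (p0⊥ ⊗ p0⊥)
      [Ax]  ⊢ p0, p0⊥
      [Ax]  ⊢ p0, p0⊥
  [⅋]  ⊢ ((p0 ⅋ p0) ⅋ (p0⊥ ⊗ p0⊥))
    [⅋]  ⊢ (p0⊥ ⊗ p0⊥), (p0 ⅋ p0)
      [⊗]  ⊢ p0, p0, (p0⊥ ⊗ p0⊥)
        [Ax]  ⊢ p0, p0⊥
        [Ax]  ⊢ p0, p0⊥

Result: YES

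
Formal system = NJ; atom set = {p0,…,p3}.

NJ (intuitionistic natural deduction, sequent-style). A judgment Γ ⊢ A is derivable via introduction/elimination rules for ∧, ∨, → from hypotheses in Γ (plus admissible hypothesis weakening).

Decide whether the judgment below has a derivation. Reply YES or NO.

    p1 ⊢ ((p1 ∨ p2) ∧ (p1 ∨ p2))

Derivation trace:
[∧I] p1 ⊢ ((p1 ∨ p2) ∧ (p1 ∨ p2))
  [∨I₁] p1 ⊢ (p1 ∨ p2)
    [Ax] p1 ⊢ p1
  [∨I₁] p1 ⊢ (p1 ∨ p2)
    [Ax] p1 ⊢ p1

Result: YES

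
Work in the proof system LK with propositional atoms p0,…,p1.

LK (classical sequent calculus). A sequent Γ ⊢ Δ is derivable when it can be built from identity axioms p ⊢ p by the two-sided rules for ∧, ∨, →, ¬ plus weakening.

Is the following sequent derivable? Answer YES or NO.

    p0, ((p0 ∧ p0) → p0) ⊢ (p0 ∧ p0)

Proof tree:
[→L] p0, ((p0 ∧ p0) → p0) ⊢ (p0 ∧ p0)
  [∧R] p0 ⊢ (p0 ∧ p0)
    [WL] p0, p0 ⊢ p0
      [Ax] p0 ⊢ p0
    [WL] p0, p0 ⊢ p0
      [Ax] p0 ⊢ p0
  [∧R] p0 ⊢ (p0 ∧ p0)
    [Ax] p0 ⊢ p0
    [Ax] p0 ⊢ p0

Result: YES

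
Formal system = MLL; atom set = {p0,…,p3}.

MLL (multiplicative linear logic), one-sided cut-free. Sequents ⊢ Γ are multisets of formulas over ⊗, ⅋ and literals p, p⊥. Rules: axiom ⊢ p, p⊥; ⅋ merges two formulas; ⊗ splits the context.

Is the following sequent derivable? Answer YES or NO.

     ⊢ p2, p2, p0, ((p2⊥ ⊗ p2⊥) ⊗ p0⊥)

Derivation trace:
[⊗]  ⊢ p2, p2, p0, ((p2⊥ ⊗ p2⊥) ⊗ p0⊥)
  [⊗]  ⊢ p2, p2, (p2⊥ ⊗ p2⊥)
    [Ax]  ⊢ p2, p2⊥
    [Ax]  ⊢ p2, p2⊥
  [Ax]  ⊢ p0, p0⊥

Result: YES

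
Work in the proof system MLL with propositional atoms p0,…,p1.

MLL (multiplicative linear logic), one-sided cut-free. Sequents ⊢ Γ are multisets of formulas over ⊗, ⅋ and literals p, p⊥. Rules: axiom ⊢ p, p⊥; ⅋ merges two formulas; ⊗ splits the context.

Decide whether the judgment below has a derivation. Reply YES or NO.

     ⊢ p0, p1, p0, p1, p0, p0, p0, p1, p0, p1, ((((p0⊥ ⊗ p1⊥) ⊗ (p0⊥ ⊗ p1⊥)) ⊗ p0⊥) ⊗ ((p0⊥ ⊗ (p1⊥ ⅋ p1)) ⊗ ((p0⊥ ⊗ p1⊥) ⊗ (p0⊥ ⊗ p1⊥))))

Derivation trace:
[⊗]  ⊢ p0, p1, p0, p1, p0, p0, p0, p1, p0, p1, ((((p0⊥ ⊗ p1⊥) ⊗ (p0⊥ ⊗ p1⊥)) ⊗ p0⊥) ⊗ ((p0⊥ ⊗ (p1⊥ ⅋ p1)) ⊗ ((p0⊥ ⊗ p1⊥) ⊗ (p0⊥ ⊗ p1⊥))))
  [⊗]  ⊢ p0, p1, p0, p1, p0, (((p0⊥ ⊗ p1⊥) ⊗ (p0⊥ ⊗ p1⊥)) ⊗ p0⊥)
    [⊗]  ⊢ p0, p1, p0, p1, ((p0⊥ ⊗ p1⊥) ⊗ (p0⊥ ⊗ p1⊥))
      [⊗]  ⊢ p0, p1, (p0⊥ ⊗ p1⊥)
        [Ax]  ⊢ p0, p0⊥
        [Ax]  ⊢ p1, p1⊥
      [⊗]  ⊢ p0, p1, (p0⊥ ⊗ p1⊥)
        [Ax]  ⊢ p0, p0⊥
        [Ax]  ⊢ p1, p1⊥
    [Ax]  ⊢ p0, p0⊥
  [⊗]  ⊢ p0, p0, p1, p0, p1, ((p0⊥ ⊗ (p1⊥ ⅋ p1)) ⊗ ((p0⊥ ⊗ p1⊥) ⊗ (p0⊥ ⊗ p1⊥)))
    [⊗]  ⊢ p0, (p0⊥ ⊗ (p1⊥ ⅋ p1))
      [Ax]  ⊢ p0, p0⊥
      [⅋]  ⊢ (p1⊥ ⅋ p1)
        [Ax]  ⊢ p1, p1⊥
    [⊗]  ⊢ p0, p1, p0, p1, ((p0⊥ ⊗ p1⊥) ⊗ (p0⊥ ⊗ p1⊥))
      [⊗]  ⊢ p0, p1, (p0⊥ ⊗ p1⊥)
        [Ax]  ⊢ p0, p0⊥
        [Ax]  ⊢ p1, p1⊥
      [⊗]  ⊢ p0, p1, (p0⊥ ⊗ p1⊥)
        [Ax]  ⊢ p0, p0⊥
        [Ax]  ⊢ p1, p1⊥

Result: YES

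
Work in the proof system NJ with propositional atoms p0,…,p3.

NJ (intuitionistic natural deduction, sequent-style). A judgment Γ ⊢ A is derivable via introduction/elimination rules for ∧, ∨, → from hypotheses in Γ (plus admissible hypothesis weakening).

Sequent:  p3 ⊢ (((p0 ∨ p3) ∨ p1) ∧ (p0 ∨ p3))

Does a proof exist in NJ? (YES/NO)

Derivation (root first):
[∧I] p3 ⊢ (((p0 ∨ p3) ∨ p1) ∧ (p0 ∨ p3))
  [Wk] p3, p3 ⊢ ((p0 ∨ p3) ∨ p1)
    [∨I₁] p3 ⊢ ((p0 ∨ p3) ∨ p1)
      [∨I₂] p3 ⊢ (p0 ∨ p3)
        [Ax] p3 ⊢ p3
  [∨I₂] p3 ⊢ (p0 ∨ p3)
    [Ax] p3 ⊢ p3

Result: YES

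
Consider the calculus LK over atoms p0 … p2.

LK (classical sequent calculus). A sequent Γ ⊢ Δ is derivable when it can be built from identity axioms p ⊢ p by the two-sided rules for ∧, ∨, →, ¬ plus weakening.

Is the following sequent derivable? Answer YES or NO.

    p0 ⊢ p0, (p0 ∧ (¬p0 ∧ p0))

Derivation (root first):
[∧R] p0 ⊢ p0, (p0 ∧ (¬p0 ∧ p0))
  [Ax] p0 ⊢ p0
  [∧R] p0 ⊢ p0, (¬p0 ∧ p0)
    [¬R]  ⊢ p0, ¬p0
      [Ax] p0 ⊢ p0
    [Ax] p0 ⊢ p0

Result: YES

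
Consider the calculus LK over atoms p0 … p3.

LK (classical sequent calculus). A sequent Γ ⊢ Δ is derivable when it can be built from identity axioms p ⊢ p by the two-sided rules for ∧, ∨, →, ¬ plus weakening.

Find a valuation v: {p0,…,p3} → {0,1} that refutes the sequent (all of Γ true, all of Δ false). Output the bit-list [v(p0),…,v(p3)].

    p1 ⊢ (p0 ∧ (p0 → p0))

Enumerate valuations to refute Γ ⊢ Δ:
  v=0000: Γ:[p1=F] Δ:[(p0 ∧ (p0 → p0))=F] refutes=False
  v=0001: Γ:[p1=F] Δ:[(p0 ∧ (p0 → p0))=F] refutes=False
  v=0010: Γ:[p1=F] Δ:[(p0 ∧ (p0 → p0))=F] refutes=False
  v=0011: Γ:[p1=F] Δ:[(p0 ∧ (p0 → p0))=F] refutes=False
  v=0100: Γ:[p1=T] Δ:[(p0 ∧ (p0 → p0))=F] refutes=True  ← countermodel

Result: [0, 1, 0, 0]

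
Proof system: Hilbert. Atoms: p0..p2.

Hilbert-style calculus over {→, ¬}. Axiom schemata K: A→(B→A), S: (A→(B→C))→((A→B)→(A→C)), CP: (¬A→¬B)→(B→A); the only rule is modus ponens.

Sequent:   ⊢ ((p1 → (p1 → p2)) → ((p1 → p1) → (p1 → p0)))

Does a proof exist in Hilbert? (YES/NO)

Search for a countermodel by truth-table:
  v=000: Γ:[] Δ:[((p1 → (p1 → p2)) → ((p1 → p1) → (p1 → p0)))=T] refutes=False
  v=001: Γ:[] Δ:[((p1 → (p1 → p2)) → ((p1 → p1) → (p1 → p0)))=T] refutes=False
  v=010: Γ:[] Δ:[((p1 → (p1 → p2)) → ((p1 → p1) → (p1 → p0)))=T] refutes=False
  v=011: Γ:[] Δ:[((p1 → (p1 → p2)) → ((p1 → p1) → (p1 → p0)))=F] refutes=True  ← countermodel

Result: NO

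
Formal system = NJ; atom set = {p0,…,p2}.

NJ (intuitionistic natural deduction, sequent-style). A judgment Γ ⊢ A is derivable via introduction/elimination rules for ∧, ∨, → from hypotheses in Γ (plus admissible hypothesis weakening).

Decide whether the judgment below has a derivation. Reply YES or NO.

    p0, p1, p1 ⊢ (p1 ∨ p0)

Derivation (root first):
[Wk] p0, p1, p1 ⊢ (p1 ∨ p0)
  [∨I₂] p0, p1 ⊢ (p1 ∨ p0)
    [Wk] p0, p1 ⊢ p0
      [Ax] p0 ⊢ p0

Result: YES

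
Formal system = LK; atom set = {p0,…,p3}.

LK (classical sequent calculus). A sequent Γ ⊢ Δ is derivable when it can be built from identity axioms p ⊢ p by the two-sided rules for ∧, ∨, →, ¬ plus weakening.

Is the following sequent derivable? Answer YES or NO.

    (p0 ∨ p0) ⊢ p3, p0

Derivation (root first):
[∨L] (p0 ∨ p0) ⊢ p3, p0
  [Ax] p0 ⊢ p0
  [WR] p0 ⊢ p0, p3
    [Ax] p0 ⊢ p0

Result: YES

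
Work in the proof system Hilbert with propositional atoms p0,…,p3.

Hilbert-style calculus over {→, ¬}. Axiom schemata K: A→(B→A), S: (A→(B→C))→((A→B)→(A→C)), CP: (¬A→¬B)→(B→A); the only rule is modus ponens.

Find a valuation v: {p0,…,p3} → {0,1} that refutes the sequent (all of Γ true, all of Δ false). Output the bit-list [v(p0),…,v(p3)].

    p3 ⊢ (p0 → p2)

Truth-table refutation:
  v=0000: Γ:[p3=F] Δ:[(p0 → p2)=T] refutes=False
  v=0001: Γ:[p3=T] Δ:[(p0 → p2)=T] refutes=False
  v=0010: Γ:[p3=F] Δ:[(p0 → p2)=T] refutes=False
  v=0011: Γ:[p3=T] Δ:[(p0 → p2)=T] refutes=False
  v=0100: Γ:[p3=F] Δ:[(p0 → p2)=T] refutes=False
  v=0101: Γ:[p3=T] Δ:[(p0 → p2)=T] refutes=False
  v=0110: Γ:[p3=F] Δ:[(p0 → p2)=T] refutes=False
  v=0111: Γ:[p3=T] Δ:[(p0 → p2)=T] refutes=False
  v=1000: Γ:[p3=F] Δ:[(p0 → p2)=F] refutes=False
  v=1001: Γ:[p3=T] Δ:[(p0 → p2)=F] refutes=True  ← countermodel

Result: [1, 0, 0, 1]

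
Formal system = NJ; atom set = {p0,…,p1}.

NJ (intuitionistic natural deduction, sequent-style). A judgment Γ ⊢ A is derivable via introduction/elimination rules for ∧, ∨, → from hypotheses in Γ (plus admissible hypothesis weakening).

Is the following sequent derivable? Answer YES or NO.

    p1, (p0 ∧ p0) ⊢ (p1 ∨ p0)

Proof tree:
[Wk] p1, (p0 ∧ p0) ⊢ (p1 ∨ p0)
  [∨I₁] p1 ⊢ (p1 ∨ p0)
    [Ax] p1 ⊢ p1

Result: YES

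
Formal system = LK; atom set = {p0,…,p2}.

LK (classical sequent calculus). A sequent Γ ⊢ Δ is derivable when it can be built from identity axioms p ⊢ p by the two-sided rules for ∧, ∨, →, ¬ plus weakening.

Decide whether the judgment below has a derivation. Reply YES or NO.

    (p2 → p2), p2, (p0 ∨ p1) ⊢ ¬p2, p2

Proof tree:
[∨L] (p2 → p2), p2, (p0 ∨ p1) ⊢ ¬p2, p2
  [WL] (p2 → p2), p0 ⊢ p2, ¬p2
    [¬R] (p2 → p2) ⊢ p2, ¬p2
      [→L] p2, (p2 → p2) ⊢ p2
        [Ax] p2 ⊢ p2
        [Ax] p2 ⊢ p2
  [WL] p2, p1 ⊢ p2
    [Ax] p2 ⊢ p2

Result: YES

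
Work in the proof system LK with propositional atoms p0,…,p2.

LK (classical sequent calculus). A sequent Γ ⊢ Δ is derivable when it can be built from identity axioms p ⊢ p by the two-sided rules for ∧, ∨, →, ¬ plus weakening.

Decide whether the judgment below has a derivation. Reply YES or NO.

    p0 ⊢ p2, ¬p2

Proof tree:
[WL] p0 ⊢ p2, ¬p2
  [¬R]  ⊢ p2, ¬p2
    [Ax] p2 ⊢ p2

Result: YES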